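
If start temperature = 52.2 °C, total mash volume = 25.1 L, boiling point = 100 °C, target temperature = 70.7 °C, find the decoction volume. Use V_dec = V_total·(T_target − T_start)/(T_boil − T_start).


V_dec = 25.1·(70.7 − 52.2)/(100 − 52.2)

9.7144 L


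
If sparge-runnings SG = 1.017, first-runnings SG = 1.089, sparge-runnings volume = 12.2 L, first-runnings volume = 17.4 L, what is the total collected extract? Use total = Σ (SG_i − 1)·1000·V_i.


first = (1.089 − 1)·1000·17.4 = 1548.6000
sparge = (1.017 − 1)·1000·12.2 = 207.4000
total = 1548.6000 + 207.4000

1756.0000 gravity·L


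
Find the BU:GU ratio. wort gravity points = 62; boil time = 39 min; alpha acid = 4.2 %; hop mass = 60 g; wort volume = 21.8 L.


U = 1.65·0.000125^(GP/1000)·(1−e^(−0.04t))/4.15;  IBU = (α/100)·m·U·1000/V;  BU:GU = IBU/GP
U = 1.65·0.000125^(62/1000)·(1−e^(−0.04·39))/4.15 = 0.1799
IBU = (4.2/100)·60·0.1799·1000/21.8 = 20.7941
BU:GU = 20.7941/62

0.3354


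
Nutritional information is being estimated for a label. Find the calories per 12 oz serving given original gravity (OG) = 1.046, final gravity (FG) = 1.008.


ABW = (OG−FG)·131.25·0.79/FG;  °P = 259 − 259/SG (for OG→OE and FG→AE);  RE = 0.1808·OE + 0.8192·AE;  Cal = (6.9·ABW + 4·(RE−0.1))·FG·3.55
ABW = (1.046 − 1.008)·131.25·0.79/1.008 = 3.9089
OE = 259 − 259/1.046 = 11.3901 °P
AE = 259 − 259/1.008 = 2.0556 °P
RE = 0.1808·11.3901 + 0.8192·2.0556 = 3.7432 °P
Cal = (6.9·3.9089 + 4·(3.7432−0.1))·1.008·3.55

148.6611 kcal


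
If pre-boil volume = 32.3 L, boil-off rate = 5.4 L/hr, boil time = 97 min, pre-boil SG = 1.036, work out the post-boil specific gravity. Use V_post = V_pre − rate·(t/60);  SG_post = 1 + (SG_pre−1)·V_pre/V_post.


V_post = 32.3 − 5.4·(97/60) = 23.5700
SG_post = 1 + (1.036 − 1)·32.3/23.5700

1.0493


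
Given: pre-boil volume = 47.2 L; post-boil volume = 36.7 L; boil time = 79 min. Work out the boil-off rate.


rate = (V_pre − V_post) / (t_min/60)
rate = (47.2 − 36.7) / (79/60)

7.9747 L/hr


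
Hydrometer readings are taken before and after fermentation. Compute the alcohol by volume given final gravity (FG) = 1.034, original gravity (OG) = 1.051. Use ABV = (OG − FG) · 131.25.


ABV = (1.051 − 1.034) · 131.25

2.2312 % ABV


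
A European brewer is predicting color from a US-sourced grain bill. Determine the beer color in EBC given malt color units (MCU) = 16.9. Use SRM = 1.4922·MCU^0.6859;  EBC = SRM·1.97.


SRM = 1.4922·16.9^0.6859 = 10.3761
EBC = 10.3761·1.97

20.4409 EBC


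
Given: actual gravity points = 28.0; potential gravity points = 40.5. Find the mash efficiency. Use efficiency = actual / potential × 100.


efficiency = 28.0 / 40.5 × 100

69.1358 %


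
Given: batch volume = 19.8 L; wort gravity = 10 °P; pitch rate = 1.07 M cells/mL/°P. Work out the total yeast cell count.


cells (billions) = rate · V_L · °P
cells = 1.07 · 19.8 · 10

211.8600 billion cells


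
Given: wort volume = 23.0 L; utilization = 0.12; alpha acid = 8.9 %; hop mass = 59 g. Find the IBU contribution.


IBU = (α/100)·mass·U·1000 / V
IBU = (8.9/100)·59·0.12·1000 / 23.0

27.3965 IBU


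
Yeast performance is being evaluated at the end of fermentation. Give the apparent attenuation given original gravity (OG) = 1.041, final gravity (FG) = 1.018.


AA = (OG − FG)/(OG − 1) · 100
AA = (1.041 − 1.018)/(1.041 − 1) · 100

56.0976 %


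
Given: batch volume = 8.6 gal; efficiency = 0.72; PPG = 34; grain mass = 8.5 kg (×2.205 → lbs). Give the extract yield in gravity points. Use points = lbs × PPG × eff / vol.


lbs = 8.5 × 2.205 = 18.7425
points = 18.7425 × 34 × 0.72 / 8.6

53.3507 points


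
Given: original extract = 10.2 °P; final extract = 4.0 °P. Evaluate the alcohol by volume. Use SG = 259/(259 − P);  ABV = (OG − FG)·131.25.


OG = 259/(259 − 10.2) = 1.0410
FG = 259/(259 − 4.0) = 1.0157
ABV = (1.0410 − 1.0157)·131.25

3.3220 % ABV


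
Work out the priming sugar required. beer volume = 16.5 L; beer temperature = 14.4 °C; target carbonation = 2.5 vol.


residual = 14.695·(0.01821 + 0.09011·e^(−0.04·T));  sugar = (target − residual)·4.0·V
residual = 14.695·(0.01821 + 0.09011·e^(−0.04·14.4)) = 1.0120
sugar = (2.5 − 1.0120)·4.0·16.5

98.2102 g


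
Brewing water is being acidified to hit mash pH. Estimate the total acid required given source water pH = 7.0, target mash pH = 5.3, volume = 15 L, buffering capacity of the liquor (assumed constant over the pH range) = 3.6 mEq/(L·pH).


acid = buffering capacity · (pH_source − pH_target) · V
acid = 3.6 · (7.0 − 5.3) · 15

91.8000 mEq


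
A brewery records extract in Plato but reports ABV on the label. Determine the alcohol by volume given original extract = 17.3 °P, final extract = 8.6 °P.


SG = 259/(259 − P);  ABV = (OG − FG)·131.25
OG = 259/(259 − 17.3) = 1.0716
FG = 259/(259 − 8.6) = 1.0343
ABV = (1.0716 − 1.0343)·131.25

4.8866 % ABV


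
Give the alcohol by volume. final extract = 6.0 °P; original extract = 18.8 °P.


SG = 259/(259 − P);  ABV = (OG − FG)·131.25
OG = 259/(259 − 18.8) = 1.0783
FG = 259/(259 − 6.0) = 1.0237
ABV = (1.0783 − 1.0237)·131.25

7.1600 % ABV


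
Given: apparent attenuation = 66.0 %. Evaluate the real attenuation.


RA = AA · 0.8192
RA = 66.0 · 0.8192

54.0672 %


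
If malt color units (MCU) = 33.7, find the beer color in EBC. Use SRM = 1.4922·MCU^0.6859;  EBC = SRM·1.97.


SRM = 1.4922·33.7^0.6859 = 16.6582
EBC = 16.6582·1.97

32.8167 EBC


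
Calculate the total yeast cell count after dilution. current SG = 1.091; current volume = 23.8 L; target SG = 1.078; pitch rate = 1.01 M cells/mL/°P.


V_w = V·((SG_c−1)/(SG_t−1)−1);  °P = 259 − 259/SG_t;  cells = rate·(V+V_w)·°P
V_w = 23.8·((1.091−1)/(1.078−1)−1) = 3.9667
V_final = 23.8 + 3.9667 = 27.7667
°P = 259 − 259/1.078 = 18.7403
cells = 1.01·27.7667·18.7403

525.5581 billion cells


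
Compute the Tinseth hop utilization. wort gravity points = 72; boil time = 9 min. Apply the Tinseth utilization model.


U = 1.65·0.000125^(GP/1000) · (1 − e^(−0.04·t))/4.15
bigness = 1.65·0.000125^(72/1000) = 0.8639
boil_factor = (1 − e^(−0.04·9))/4.15 = 0.0728
U = 0.8639 · 0.0728

0.0629


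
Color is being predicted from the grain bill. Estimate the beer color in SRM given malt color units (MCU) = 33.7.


SRM = 1.4922 · MCU^0.6859
SRM = 1.4922 · 33.7^0.6859

16.6582 SRM


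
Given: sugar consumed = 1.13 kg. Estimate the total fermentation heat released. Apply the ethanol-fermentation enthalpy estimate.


Q = m_sugar · 590 kJ/kg
Q = 1.13 · 590

666.7000 kJ


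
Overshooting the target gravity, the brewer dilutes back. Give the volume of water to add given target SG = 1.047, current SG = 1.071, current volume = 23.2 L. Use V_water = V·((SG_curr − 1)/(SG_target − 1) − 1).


V_water = 23.2·((1.071 − 1)/(1.047 − 1) − 1)

11.8468 L


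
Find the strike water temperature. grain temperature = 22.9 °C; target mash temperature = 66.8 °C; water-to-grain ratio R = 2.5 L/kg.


T_strike = (0.41/R)·(T_mash − T_grain) + T_mash
T_strike = (0.41/2.5)·(66.8 − 22.9) + 66.8

73.9996 °C


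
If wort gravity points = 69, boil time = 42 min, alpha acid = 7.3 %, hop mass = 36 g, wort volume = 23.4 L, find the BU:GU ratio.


U = 1.65·0.000125^(GP/1000)·(1−e^(−0.04t))/4.15;  IBU = (α/100)·m·U·1000/V;  BU:GU = IBU/GP
U = 1.65·0.000125^(69/1000)·(1−e^(−0.04·42))/4.15 = 0.1740
IBU = (7.3/100)·36·0.1740·1000/23.4 = 19.5415
BU:GU = 19.5415/69

0.2832


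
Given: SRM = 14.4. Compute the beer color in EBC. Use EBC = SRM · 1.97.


EBC = 14.4 · 1.97

28.3680 EBC


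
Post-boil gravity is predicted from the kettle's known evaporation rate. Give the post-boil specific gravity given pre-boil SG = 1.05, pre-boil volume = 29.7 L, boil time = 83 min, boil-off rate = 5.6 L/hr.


V_post = V_pre − rate·(t/60);  SG_post = 1 + (SG_pre−1)·V_pre/V_post
V_post = 29.7 − 5.6·(83/60) = 21.9533
SG_post = 1 + (1.05 − 1)·29.7/21.9533

1.0676


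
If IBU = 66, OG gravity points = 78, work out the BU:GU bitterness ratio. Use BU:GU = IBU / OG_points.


BU:GU = 66 / 78

0.8462


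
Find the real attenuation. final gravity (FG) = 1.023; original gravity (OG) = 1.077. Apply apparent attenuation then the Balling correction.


AA = (OG−FG)/(OG−1)·100;  RA = AA·0.8192
AA = (1.077 − 1.023)/(1.077 − 1)·100 = 70.1299
RA = 70.1299·0.8192

57.4504 %


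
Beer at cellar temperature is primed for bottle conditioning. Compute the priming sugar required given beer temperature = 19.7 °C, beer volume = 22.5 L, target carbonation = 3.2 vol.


residual = 14.695·(0.01821 + 0.09011·e^(−0.04·T));  sugar = (target − residual)·4.0·V
residual = 14.695·(0.01821 + 0.09011·e^(−0.04·19.7)) = 0.8698
sugar = (3.2 − 0.8698)·4.0·22.5

209.7211 g


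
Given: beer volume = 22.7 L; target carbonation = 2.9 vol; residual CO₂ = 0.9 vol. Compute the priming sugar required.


sugar = (target − residual)·4.0·V
sugar = (2.9 − 0.9)·4.0·22.7

181.6000 g


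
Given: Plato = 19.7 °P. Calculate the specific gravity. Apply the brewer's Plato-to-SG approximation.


SG = 259/(259 − P)
SG = 259/(259 − 19.7)

1.0823


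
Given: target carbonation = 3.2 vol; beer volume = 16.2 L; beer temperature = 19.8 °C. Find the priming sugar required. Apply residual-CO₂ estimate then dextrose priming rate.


residual = 14.695·(0.01821 + 0.09011·e^(−0.04·T));  sugar = (target − residual)·4.0·V
residual = 14.695·(0.01821 + 0.09011·e^(−0.04·19.8)) = 0.8674
sugar = (3.2 − 0.8674)·4.0·16.2

151.1550 g


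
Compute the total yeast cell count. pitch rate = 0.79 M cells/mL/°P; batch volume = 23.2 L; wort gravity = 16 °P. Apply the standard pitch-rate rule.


cells (billions) = rate · V_L · °P
cells = 0.79 · 23.2 · 16

293.2480 billion cells


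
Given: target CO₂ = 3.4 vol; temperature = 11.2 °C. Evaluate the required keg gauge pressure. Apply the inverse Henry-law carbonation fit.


psi = vols/(0.01821 + 0.09011·e^(−0.04·T)) − 14.695
psi = 3.4/(0.01821 + 0.09011·e^(−0.04·11.2)) − 14.695

30.1707 psi


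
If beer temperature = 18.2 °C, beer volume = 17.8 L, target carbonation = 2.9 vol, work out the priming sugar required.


residual = 14.695·(0.01821 + 0.09011·e^(−0.04·T));  sugar = (target − residual)·4.0·V
residual = 14.695·(0.01821 + 0.09011·e^(−0.04·18.2)) = 0.9070
sugar = (2.9 − 0.9070)·4.0·17.8

141.9015 g


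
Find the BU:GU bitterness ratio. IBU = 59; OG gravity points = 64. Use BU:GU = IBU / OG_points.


BU:GU = 59 / 64

0.9219


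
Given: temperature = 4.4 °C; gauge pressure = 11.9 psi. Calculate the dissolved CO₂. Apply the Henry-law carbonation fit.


vols = (P + 14.695)·(0.01821 + 0.09011·e^(−0.04·T))
vols = (11.9 + 14.695)·(0.01821 + 0.09011·e^(−0.04·4.4))

2.4940 volumes


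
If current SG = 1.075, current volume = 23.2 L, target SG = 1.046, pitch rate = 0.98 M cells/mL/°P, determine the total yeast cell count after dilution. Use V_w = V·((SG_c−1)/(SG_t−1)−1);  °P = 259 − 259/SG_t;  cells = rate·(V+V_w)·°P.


V_w = 23.2·((1.075−1)/(1.046−1)−1) = 14.6261
V_final = 23.2 + 14.6261 = 37.8261
°P = 259 − 259/1.046 = 11.3901
cells = 0.98·37.8261·11.3901

422.2245 billion cells


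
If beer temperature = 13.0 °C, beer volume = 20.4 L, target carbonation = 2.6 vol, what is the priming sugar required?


residual = 14.695·(0.01821 + 0.09011·e^(−0.04·T));  sugar = (target − residual)·4.0·V
residual = 14.695·(0.01821 + 0.09011·e^(−0.04·13.0)) = 1.0548
sugar = (2.6 − 1.0548)·4.0·20.4

126.0850 g


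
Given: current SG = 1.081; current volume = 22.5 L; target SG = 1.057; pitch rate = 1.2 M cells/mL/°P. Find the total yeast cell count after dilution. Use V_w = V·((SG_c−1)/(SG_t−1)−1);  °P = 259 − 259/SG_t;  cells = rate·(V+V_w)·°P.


V_w = 22.5·((1.081−1)/(1.057−1)−1) = 9.4737
V_final = 22.5 + 9.4737 = 31.9737
°P = 259 − 259/1.057 = 13.9669
cells = 1.2·31.9737·13.9669

535.8874 billion cells


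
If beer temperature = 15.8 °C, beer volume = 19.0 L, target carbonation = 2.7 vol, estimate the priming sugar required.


residual = 14.695·(0.01821 + 0.09011·e^(−0.04·T));  sugar = (target − residual)·4.0·V
residual = 14.695·(0.01821 + 0.09011·e^(−0.04·15.8)) = 0.9714
sugar = (2.7 − 0.9714)·4.0·19.0

131.3715 g


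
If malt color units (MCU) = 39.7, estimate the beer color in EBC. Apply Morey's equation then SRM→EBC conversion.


SRM = 1.4922·MCU^0.6859;  EBC = SRM·1.97
SRM = 1.4922·39.7^0.6859 = 18.6396
EBC = 18.6396·1.97

36.7201 EBC


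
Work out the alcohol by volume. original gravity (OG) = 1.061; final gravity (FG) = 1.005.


ABV = (OG − FG) · 131.25
ABV = (1.061 − 1.005) · 131.25

7.3500 % ABV


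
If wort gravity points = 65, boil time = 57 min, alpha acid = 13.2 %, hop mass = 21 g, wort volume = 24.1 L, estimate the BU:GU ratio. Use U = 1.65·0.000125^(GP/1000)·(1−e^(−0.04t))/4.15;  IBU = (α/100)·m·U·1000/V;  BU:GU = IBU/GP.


U = 1.65·0.000125^(65/1000)·(1−e^(−0.04·57))/4.15 = 0.1990
IBU = (13.2/100)·21·0.1990·1000/24.1 = 22.8902
BU:GU = 22.8902/65

0.3522


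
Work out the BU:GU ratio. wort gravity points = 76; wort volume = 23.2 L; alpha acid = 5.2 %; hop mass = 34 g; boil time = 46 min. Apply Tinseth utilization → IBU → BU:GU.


U = 1.65·0.000125^(GP/1000)·(1−e^(−0.04t))/4.15;  IBU = (α/100)·m·U·1000/V;  BU:GU = IBU/GP
U = 1.65·0.000125^(76/1000)·(1−e^(−0.04·46))/4.15 = 0.1689
IBU = (5.2/100)·34·0.1689·1000/23.2 = 12.8732
BU:GU = 12.8732/76

0.1694


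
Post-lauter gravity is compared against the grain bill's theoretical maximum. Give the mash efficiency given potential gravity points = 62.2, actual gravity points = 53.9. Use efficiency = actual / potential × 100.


efficiency = 53.9 / 62.2 × 100

86.6559 %


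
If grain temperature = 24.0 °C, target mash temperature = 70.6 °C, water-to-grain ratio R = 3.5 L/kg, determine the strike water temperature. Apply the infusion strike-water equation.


T_strike = (0.41/R)·(T_mash − T_grain) + T_mash
T_strike = (0.41/3.5)·(70.6 − 24.0) + 70.6

76.0589 °C


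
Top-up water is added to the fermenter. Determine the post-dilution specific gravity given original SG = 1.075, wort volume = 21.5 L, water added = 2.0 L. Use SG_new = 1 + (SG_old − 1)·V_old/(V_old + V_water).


pts = (1.075 − 1)·1000·21.5/(21.5 + 2.0) = 68.6170
SG_new = 1 + 68.6170/1000

1.0686


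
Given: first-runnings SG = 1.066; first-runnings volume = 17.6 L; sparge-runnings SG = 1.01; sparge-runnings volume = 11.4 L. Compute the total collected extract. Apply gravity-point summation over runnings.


total = Σ (SG_i − 1)·1000·V_i
first = (1.066 − 1)·1000·17.6 = 1161.6000
sparge = (1.01 − 1)·1000·11.4 = 114.0000
total = 1161.6000 + 114.0000

1275.6000 gravity·L


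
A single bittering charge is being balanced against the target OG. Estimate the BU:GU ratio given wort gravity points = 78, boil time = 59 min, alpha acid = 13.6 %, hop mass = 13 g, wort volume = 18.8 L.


U = 1.65·0.000125^(GP/1000)·(1−e^(−0.04t))/4.15;  IBU = (α/100)·m·U·1000/V;  BU:GU = IBU/GP
U = 1.65·0.000125^(78/1000)·(1−e^(−0.04·59))/4.15 = 0.1786
IBU = (13.6/100)·13·0.1786·1000/18.8 = 16.7976
BU:GU = 16.7976/78

0.2154


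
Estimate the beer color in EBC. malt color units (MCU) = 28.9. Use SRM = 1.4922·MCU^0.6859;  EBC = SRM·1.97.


SRM = 1.4922·28.9^0.6859 = 14.9919
EBC = 14.9919·1.97

29.5341 EBC


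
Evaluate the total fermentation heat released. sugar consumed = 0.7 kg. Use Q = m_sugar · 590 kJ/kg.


Q = 0.7 · 590

413.0000 kJ


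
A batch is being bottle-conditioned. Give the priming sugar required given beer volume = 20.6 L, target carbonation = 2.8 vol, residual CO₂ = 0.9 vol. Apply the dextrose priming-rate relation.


sugar = (target − residual)·4.0·V
sugar = (2.8 − 0.9)·4.0·20.6

156.5600 g


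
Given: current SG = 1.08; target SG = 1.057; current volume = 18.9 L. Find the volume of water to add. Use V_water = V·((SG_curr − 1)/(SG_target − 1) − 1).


V_water = 18.9·((1.08 − 1)/(1.057 − 1) − 1)

7.6263 L


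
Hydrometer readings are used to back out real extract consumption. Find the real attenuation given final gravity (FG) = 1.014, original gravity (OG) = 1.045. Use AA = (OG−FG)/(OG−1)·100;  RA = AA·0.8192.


AA = (1.045 − 1.014)/(1.045 − 1)·100 = 68.8889
RA = 68.8889·0.8192

56.4338 %


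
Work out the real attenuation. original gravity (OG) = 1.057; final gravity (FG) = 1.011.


AA = (OG−FG)/(OG−1)·100;  RA = AA·0.8192
AA = (1.057 − 1.011)/(1.057 − 1)·100 = 80.7018
RA = 80.7018·0.8192

66.1109 %


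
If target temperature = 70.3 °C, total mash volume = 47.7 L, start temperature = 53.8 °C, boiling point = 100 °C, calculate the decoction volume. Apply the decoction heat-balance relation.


V_dec = V_total·(T_target − T_start)/(T_boil − T_start)
V_dec = 47.7·(70.3 − 53.8)/(100 − 53.8)

17.0357 L


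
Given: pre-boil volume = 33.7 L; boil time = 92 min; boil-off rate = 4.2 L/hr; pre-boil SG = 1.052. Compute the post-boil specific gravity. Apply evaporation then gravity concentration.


V_post = V_pre − rate·(t/60);  SG_post = 1 + (SG_pre−1)·V_pre/V_post
V_post = 33.7 − 4.2·(92/60) = 27.2600
SG_post = 1 + (1.052 − 1)·33.7/27.2600

1.0643


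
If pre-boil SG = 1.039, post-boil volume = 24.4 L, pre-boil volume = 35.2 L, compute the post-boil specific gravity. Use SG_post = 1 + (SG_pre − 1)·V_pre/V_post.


pts_pre = (1.039 − 1)·1000 = 39.0000
pts_post = 39.0000·35.2/24.4 = 56.2623
SG_post = 1 + 56.2623/1000

1.0563


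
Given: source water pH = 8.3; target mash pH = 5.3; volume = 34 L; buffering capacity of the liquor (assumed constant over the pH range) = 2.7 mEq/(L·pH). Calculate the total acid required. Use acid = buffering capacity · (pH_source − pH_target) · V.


acid = 2.7 · (8.3 − 5.3) · 34

275.4000 mEq


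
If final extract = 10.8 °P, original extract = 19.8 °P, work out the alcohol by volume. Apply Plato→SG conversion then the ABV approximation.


SG = 259/(259 − P);  ABV = (OG − FG)·131.25
OG = 259/(259 − 19.8) = 1.0828
FG = 259/(259 − 10.8) = 1.0435
ABV = (1.0828 − 1.0435)·131.25

5.1532 % ABV


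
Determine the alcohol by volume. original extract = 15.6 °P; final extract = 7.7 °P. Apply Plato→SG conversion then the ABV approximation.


SG = 259/(259 − P);  ABV = (OG − FG)·131.25
OG = 259/(259 − 15.6) = 1.0641
FG = 259/(259 − 7.7) = 1.0306
ABV = (1.0641 − 1.0306)·131.25

4.3905 % ABV


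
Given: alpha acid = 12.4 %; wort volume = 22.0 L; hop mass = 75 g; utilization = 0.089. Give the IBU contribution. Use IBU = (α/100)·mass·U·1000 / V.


IBU = (12.4/100)·75·0.089·1000 / 22.0

37.6227 IBU


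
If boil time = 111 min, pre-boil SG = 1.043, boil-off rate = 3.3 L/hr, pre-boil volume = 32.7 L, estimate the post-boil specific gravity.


V_post = V_pre − rate·(t/60);  SG_post = 1 + (SG_pre−1)·V_pre/V_post
V_post = 32.7 − 3.3·(111/60) = 26.5950
SG_post = 1 + (1.043 − 1)·32.7/26.5950

1.0529


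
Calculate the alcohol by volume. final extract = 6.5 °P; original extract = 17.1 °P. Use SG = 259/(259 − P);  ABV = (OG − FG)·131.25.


OG = 259/(259 − 17.1) = 1.0707
FG = 259/(259 − 6.5) = 1.0257
ABV = (1.0707 − 1.0257)·131.25

5.8994 % ABV


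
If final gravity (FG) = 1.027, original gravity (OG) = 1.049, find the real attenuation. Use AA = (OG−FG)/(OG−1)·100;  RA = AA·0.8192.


AA = (1.049 − 1.027)/(1.049 − 1)·100 = 44.8980
RA = 44.8980·0.8192

36.7804 %


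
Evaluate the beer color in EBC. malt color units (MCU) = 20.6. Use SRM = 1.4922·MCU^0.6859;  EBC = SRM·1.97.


SRM = 1.4922·20.6^0.6859 = 11.8853
EBC = 11.8853·1.97

23.4140 EBC


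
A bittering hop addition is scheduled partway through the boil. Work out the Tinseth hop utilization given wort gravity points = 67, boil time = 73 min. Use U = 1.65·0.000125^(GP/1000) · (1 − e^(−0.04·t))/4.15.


bigness = 1.65·0.000125^(67/1000) = 0.9036
boil_factor = (1 − e^(−0.04·73))/4.15 = 0.2280
U = 0.9036 · 0.2280

0.2060


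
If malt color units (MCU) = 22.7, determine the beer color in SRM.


SRM = 1.4922 · MCU^0.6859
SRM = 1.4922 · 22.7^0.6859

12.7036 SRM


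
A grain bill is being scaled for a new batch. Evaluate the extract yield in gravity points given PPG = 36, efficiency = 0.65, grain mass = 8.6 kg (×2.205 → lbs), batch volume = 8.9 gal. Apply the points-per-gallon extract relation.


points = lbs × PPG × eff / vol
lbs = 8.6 × 2.205 = 18.9630
points = 18.9630 × 36 × 0.65 / 8.9

49.8578 points


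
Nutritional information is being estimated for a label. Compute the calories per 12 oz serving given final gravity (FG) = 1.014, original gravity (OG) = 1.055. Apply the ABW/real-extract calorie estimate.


ABW = (OG−FG)·131.25·0.79/FG;  °P = 259 − 259/SG (for OG→OE and FG→AE);  RE = 0.1808·OE + 0.8192·AE;  Cal = (6.9·ABW + 4·(RE−0.1))·FG·3.55
ABW = (1.055 − 1.014)·131.25·0.79/1.014 = 4.1925
OE = 259 − 259/1.055 = 13.5024 °P
AE = 259 − 259/1.014 = 3.5759 °P
RE = 0.1808·13.5024 + 0.8192·3.5759 = 5.3706 °P
Cal = (6.9·4.1925 + 4·(5.3706−0.1))·1.014·3.55

180.0237 kcal


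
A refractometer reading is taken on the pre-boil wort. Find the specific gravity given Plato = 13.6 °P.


SG = 259/(259 − P)
SG = 259/(259 − 13.6)

1.0554


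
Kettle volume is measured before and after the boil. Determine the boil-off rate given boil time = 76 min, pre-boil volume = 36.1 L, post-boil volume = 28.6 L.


rate = (V_pre − V_post) / (t_min/60)
rate = (36.1 − 28.6) / (76/60)

5.9211 L/hr


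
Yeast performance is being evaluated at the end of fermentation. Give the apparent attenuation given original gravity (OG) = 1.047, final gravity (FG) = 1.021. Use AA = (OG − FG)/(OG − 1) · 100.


AA = (1.047 − 1.021)/(1.047 − 1) · 100

55.3191 %


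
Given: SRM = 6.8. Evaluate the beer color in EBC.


EBC = SRM · 1.97
EBC = 6.8 · 1.97

13.3960 EBC


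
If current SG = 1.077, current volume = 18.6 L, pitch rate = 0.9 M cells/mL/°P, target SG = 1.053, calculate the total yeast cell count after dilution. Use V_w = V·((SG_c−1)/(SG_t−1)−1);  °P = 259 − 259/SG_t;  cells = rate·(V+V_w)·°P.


V_w = 18.6·((1.077−1)/(1.053−1)−1) = 8.4226
V_final = 18.6 + 8.4226 = 27.0226
°P = 259 − 259/1.053 = 13.0361
cells = 0.9·27.0226·13.0361

317.0426 billion cells


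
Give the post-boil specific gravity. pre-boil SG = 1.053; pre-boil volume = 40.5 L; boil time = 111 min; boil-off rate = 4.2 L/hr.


V_post = V_pre − rate·(t/60);  SG_post = 1 + (SG_pre−1)·V_pre/V_post
V_post = 40.5 − 4.2·(111/60) = 32.7300
SG_post = 1 + (1.053 − 1)·40.5/32.7300

1.0656


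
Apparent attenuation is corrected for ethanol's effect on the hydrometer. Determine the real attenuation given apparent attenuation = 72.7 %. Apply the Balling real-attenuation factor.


RA = AA · 0.8192
RA = 72.7 · 0.8192

59.5558 %


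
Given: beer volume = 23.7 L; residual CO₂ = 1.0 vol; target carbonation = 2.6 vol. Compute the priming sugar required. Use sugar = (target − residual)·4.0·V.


sugar = (2.6 − 1.0)·4.0·23.7

151.6800 g


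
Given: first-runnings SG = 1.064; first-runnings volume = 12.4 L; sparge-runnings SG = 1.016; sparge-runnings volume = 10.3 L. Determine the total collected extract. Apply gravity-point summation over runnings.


total = Σ (SG_i − 1)·1000·V_i
first = (1.064 − 1)·1000·12.4 = 793.6000
sparge = (1.016 − 1)·1000·10.3 = 164.8000
total = 793.6000 + 164.8000

958.4000 gravity·L


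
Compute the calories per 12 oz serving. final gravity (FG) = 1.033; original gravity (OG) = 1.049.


ABW = (OG−FG)·131.25·0.79/FG;  °P = 259 − 259/SG (for OG→OE and FG→AE);  RE = 0.1808·OE + 0.8192·AE;  Cal = (6.9·ABW + 4·(RE−0.1))·FG·3.55
ABW = (1.049 − 1.033)·131.25·0.79/1.033 = 1.6060
OE = 259 − 259/1.049 = 12.0982 °P
AE = 259 − 259/1.033 = 8.2740 °P
RE = 0.1808·12.0982 + 0.8192·8.2740 = 8.9654 °P
Cal = (6.9·1.6060 + 4·(8.9654−0.1))·1.033·3.55

170.6799 kcal


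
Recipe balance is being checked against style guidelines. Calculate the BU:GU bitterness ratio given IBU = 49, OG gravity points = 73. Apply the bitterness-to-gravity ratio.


BU:GU = IBU / OG_points
BU:GU = 49 / 73

0.6712


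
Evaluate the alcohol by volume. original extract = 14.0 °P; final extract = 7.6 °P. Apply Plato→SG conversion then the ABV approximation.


SG = 259/(259 − P);  ABV = (OG − FG)·131.25
OG = 259/(259 − 14.0) = 1.0571
FG = 259/(259 − 7.6) = 1.0302
ABV = (1.0571 − 1.0302)·131.25

3.5322 % ABV


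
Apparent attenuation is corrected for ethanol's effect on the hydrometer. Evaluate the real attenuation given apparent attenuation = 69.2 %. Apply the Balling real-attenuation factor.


RA = AA · 0.8192
RA = 69.2 · 0.8192

56.6886 %


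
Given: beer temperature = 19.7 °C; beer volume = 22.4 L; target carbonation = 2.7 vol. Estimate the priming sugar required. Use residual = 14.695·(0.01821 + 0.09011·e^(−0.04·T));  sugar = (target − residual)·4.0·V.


residual = 14.695·(0.01821 + 0.09011·e^(−0.04·19.7)) = 0.8698
sugar = (2.7 − 0.8698)·4.0·22.4

163.9890 g


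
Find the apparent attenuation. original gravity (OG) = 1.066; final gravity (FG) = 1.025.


AA = (OG − FG)/(OG − 1) · 100
AA = (1.066 − 1.025)/(1.066 − 1) · 100

62.1212 %


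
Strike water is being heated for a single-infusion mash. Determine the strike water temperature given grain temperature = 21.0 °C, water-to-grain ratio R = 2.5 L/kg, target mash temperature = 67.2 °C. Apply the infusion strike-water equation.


T_strike = (0.41/R)·(T_mash − T_grain) + T_mash
T_strike = (0.41/2.5)·(67.2 − 21.0) + 67.2

74.7768 °C


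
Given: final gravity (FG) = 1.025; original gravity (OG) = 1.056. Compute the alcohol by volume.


ABV = (OG − FG) · 131.25
ABV = (1.056 − 1.025) · 131.25

4.0688 % ABV


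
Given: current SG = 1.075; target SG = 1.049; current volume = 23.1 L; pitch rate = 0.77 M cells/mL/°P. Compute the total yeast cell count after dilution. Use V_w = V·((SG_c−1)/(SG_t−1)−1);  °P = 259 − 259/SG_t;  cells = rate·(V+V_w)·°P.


V_w = 23.1·((1.075−1)/(1.049−1)−1) = 12.2571
V_final = 23.1 + 12.2571 = 35.3571
°P = 259 − 259/1.049 = 12.0982
cells = 0.77·35.3571·12.0982

329.3732 billion cells


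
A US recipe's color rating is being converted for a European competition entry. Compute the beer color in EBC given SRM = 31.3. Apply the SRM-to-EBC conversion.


EBC = SRM · 1.97
EBC = 31.3 · 1.97

61.6610 EBC


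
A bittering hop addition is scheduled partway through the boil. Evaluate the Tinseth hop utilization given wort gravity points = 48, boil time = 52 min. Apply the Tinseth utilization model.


U = 1.65·0.000125^(GP/1000) · (1 − e^(−0.04·t))/4.15
bigness = 1.65·0.000125^(48/1000) = 1.0719
boil_factor = (1 − e^(−0.04·52))/4.15 = 0.2109
U = 1.0719 · 0.2109

0.2260


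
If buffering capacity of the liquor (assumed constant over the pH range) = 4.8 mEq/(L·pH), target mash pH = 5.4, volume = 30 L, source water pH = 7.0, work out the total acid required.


acid = buffering capacity · (pH_source − pH_target) · V
acid = 4.8 · (7.0 − 5.4) · 30

230.4000 mEq


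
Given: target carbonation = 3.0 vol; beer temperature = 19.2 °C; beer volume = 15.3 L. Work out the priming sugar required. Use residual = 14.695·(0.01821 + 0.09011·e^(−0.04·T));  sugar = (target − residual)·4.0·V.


residual = 14.695·(0.01821 + 0.09011·e^(−0.04·19.2)) = 0.8819
sugar = (3.0 − 0.8819)·4.0·15.3

129.6259 g


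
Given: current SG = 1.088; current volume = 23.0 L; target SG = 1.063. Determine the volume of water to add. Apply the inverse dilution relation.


V_water = V·((SG_curr − 1)/(SG_target − 1) − 1)
V_water = 23.0·((1.088 − 1)/(1.063 − 1) − 1)

9.1270 L


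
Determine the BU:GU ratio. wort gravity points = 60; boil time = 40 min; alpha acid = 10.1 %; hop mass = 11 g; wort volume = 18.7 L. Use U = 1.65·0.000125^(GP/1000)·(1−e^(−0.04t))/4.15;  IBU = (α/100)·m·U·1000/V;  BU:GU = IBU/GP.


U = 1.65·0.000125^(60/1000)·(1−e^(−0.04·40))/4.15 = 0.1851
IBU = (10.1/100)·11·0.1851·1000/18.7 = 10.9947
BU:GU = 10.9947/60

0.1832


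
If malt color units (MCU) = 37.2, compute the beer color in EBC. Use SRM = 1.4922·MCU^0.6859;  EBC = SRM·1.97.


SRM = 1.4922·37.2^0.6859 = 17.8264
EBC = 17.8264·1.97

35.1179 EBC


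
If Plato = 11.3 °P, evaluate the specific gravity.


SG = 259/(259 − P)
SG = 259/(259 − 11.3)

1.0456


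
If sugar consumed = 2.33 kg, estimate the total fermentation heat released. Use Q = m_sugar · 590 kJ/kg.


Q = 2.33 · 590

1374.7000 kJ


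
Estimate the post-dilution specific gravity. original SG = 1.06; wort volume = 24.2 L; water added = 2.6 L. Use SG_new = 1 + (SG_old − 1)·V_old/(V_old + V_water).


pts = (1.06 − 1)·1000·24.2/(24.2 + 2.6) = 54.1791
SG_new = 1 + 54.1791/1000

1.0542


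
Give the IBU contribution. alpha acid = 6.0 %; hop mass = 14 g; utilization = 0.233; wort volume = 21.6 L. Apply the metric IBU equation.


IBU = (α/100)·mass·U·1000 / V
IBU = (6.0/100)·14·0.233·1000 / 21.6

9.0611 IBU


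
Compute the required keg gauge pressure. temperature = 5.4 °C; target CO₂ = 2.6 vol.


psi = vols/(0.01821 + 0.09011·e^(−0.04·T)) − 14.695
psi = 2.6/(0.01821 + 0.09011·e^(−0.04·5.4)) − 14.695

13.9347 psi


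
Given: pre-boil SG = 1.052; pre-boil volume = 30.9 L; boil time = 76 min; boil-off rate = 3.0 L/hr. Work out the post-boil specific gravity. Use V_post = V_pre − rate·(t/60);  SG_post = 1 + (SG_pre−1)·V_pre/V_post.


V_post = 30.9 − 3.0·(76/60) = 27.1000
SG_post = 1 + (1.052 − 1)·30.9/27.1000

1.0593


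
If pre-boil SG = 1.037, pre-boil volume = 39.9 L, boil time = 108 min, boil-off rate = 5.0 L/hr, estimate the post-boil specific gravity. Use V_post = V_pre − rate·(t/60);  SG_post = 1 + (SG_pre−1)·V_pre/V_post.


V_post = 39.9 − 5.0·(108/60) = 30.9000
SG_post = 1 + (1.037 − 1)·39.9/30.9000

1.0478


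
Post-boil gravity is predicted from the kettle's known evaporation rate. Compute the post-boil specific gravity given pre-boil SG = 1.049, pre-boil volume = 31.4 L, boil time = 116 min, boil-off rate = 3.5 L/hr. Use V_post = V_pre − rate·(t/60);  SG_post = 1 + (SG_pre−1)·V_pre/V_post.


V_post = 31.4 − 3.5·(116/60) = 24.6333
SG_post = 1 + (1.049 − 1)·31.4/24.6333

1.0625


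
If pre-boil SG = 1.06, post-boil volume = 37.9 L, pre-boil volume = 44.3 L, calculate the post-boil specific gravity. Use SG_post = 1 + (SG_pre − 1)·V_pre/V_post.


pts_pre = (1.06 − 1)·1000 = 60.0000
pts_post = 60.0000·44.3/37.9 = 70.1319
SG_post = 1 + 70.1319/1000

1.0701


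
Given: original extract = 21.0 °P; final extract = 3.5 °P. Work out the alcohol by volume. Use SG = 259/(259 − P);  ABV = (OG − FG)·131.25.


OG = 259/(259 − 21.0) = 1.0882
FG = 259/(259 − 3.5) = 1.0137
ABV = (1.0882 − 1.0137)·131.25

9.7829 % ABV


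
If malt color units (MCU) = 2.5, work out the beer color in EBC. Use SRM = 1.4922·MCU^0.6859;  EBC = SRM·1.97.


SRM = 1.4922·2.5^0.6859 = 2.7975
EBC = 2.7975·1.97

5.5111 EBC


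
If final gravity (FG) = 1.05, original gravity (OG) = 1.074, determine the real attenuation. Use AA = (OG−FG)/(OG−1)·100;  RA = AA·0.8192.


AA = (1.074 − 1.05)/(1.074 − 1)·100 = 32.4324
RA = 32.4324·0.8192

26.5686 %


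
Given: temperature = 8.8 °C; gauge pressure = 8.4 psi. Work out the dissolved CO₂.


vols = (P + 14.695)·(0.01821 + 0.09011·e^(−0.04·T))
vols = (8.4 + 14.695)·(0.01821 + 0.09011·e^(−0.04·8.8))

1.8841 volumes


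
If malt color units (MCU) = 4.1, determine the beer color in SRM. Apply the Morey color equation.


SRM = 1.4922 · MCU^0.6859
SRM = 1.4922 · 4.1^0.6859

3.9277 SRM


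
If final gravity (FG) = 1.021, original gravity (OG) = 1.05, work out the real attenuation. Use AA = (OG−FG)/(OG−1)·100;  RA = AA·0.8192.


AA = (1.05 − 1.021)/(1.05 − 1)·100 = 58.0000
RA = 58.0000·0.8192

47.5136 %


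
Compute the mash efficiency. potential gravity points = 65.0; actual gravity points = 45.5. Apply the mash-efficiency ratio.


efficiency = actual / potential × 100
efficiency = 45.5 / 65.0 × 100

70.0000 %


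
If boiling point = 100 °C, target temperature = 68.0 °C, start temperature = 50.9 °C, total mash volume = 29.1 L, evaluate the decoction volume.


V_dec = V_total·(T_target − T_start)/(T_boil − T_start)
V_dec = 29.1·(68.0 − 50.9)/(100 − 50.9)

10.1346 L


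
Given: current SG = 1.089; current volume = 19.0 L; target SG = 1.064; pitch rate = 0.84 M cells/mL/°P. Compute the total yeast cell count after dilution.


V_w = V·((SG_c−1)/(SG_t−1)−1);  °P = 259 − 259/SG_t;  cells = rate·(V+V_w)·°P
V_w = 19.0·((1.089−1)/(1.064−1)−1) = 7.4219
V_final = 19.0 + 7.4219 = 26.4219
°P = 259 − 259/1.064 = 15.5789
cells = 0.84·26.4219·15.5789

345.7650 billion cells


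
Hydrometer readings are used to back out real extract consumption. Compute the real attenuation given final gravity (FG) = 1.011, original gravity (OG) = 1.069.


AA = (OG−FG)/(OG−1)·100;  RA = AA·0.8192
AA = (1.069 − 1.011)/(1.069 − 1)·100 = 84.0580
RA = 84.0580·0.8192

68.8603 %


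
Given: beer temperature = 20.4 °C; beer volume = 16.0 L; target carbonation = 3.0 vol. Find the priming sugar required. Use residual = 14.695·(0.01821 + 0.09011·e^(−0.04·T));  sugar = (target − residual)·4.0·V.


residual = 14.695·(0.01821 + 0.09011·e^(−0.04·20.4)) = 0.8531
sugar = (3.0 − 0.8531)·4.0·16.0

137.3992 g


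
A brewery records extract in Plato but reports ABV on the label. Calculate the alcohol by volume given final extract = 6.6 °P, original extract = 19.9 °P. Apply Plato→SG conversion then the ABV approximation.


SG = 259/(259 − P);  ABV = (OG − FG)·131.25
OG = 259/(259 − 19.9) = 1.0832
FG = 259/(259 − 6.6) = 1.0261
ABV = (1.0832 − 1.0261)·131.25

7.4917 % ABV


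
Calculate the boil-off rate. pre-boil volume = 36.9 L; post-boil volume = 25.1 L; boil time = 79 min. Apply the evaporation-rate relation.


rate = (V_pre − V_post) / (t_min/60)
rate = (36.9 − 25.1) / (79/60)

8.9620 L/hr


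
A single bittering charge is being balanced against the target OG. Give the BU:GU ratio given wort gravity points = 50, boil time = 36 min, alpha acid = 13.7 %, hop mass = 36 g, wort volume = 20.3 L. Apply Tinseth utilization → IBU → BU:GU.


U = 1.65·0.000125^(GP/1000)·(1−e^(−0.04t))/4.15;  IBU = (α/100)·m·U·1000/V;  BU:GU = IBU/GP
U = 1.65·0.000125^(50/1000)·(1−e^(−0.04·36))/4.15 = 0.1936
IBU = (13.7/100)·36·0.1936·1000/20.3 = 47.0299
BU:GU = 47.0299/50

0.9406


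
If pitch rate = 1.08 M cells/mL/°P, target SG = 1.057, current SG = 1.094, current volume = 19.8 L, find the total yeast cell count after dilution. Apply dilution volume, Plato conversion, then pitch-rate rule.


V_w = V·((SG_c−1)/(SG_t−1)−1);  °P = 259 − 259/SG_t;  cells = rate·(V+V_w)·°P
V_w = 19.8·((1.094−1)/(1.057−1)−1) = 12.8526
V_final = 19.8 + 12.8526 = 32.6526
°P = 259 − 259/1.057 = 13.9669
cells = 1.08·32.6526·13.9669

492.5401 billion cells


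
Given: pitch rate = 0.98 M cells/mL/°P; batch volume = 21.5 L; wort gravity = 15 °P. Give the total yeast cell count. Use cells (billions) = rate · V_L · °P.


cells = 0.98 · 21.5 · 15

316.0500 billion cells


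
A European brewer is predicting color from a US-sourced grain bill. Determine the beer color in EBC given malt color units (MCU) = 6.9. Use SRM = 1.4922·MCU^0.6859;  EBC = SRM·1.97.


SRM = 1.4922·6.9^0.6859 = 5.6130
EBC = 5.6130·1.97

11.0576 EBC


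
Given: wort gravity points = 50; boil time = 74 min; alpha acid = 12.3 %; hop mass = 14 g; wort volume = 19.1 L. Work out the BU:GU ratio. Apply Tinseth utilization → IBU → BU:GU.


U = 1.65·0.000125^(GP/1000)·(1−e^(−0.04t))/4.15;  IBU = (α/100)·m·U·1000/V;  BU:GU = IBU/GP
U = 1.65·0.000125^(50/1000)·(1−e^(−0.04·74))/4.15 = 0.2405
IBU = (12.3/100)·14·0.2405·1000/19.1 = 21.6856
BU:GU = 21.6856/50

0.4337


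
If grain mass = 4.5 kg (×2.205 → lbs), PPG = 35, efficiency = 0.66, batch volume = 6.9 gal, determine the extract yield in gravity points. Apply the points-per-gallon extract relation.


points = lbs × PPG × eff / vol
lbs = 4.5 × 2.205 = 9.9225
points = 9.9225 × 35 × 0.66 / 6.9

33.2188 points


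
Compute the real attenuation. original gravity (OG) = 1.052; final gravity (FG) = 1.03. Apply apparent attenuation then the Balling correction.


AA = (OG−FG)/(OG−1)·100;  RA = AA·0.8192
AA = (1.052 − 1.03)/(1.052 − 1)·100 = 42.3077
RA = 42.3077·0.8192

34.6585 %


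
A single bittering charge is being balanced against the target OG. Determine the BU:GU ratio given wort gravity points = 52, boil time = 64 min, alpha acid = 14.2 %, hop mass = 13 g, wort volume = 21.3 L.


U = 1.65·0.000125^(GP/1000)·(1−e^(−0.04t))/4.15;  IBU = (α/100)·m·U·1000/V;  BU:GU = IBU/GP
U = 1.65·0.000125^(52/1000)·(1−e^(−0.04·64))/4.15 = 0.2299
IBU = (14.2/100)·13·0.2299·1000/21.3 = 19.9244
BU:GU = 19.9244/52

0.3832


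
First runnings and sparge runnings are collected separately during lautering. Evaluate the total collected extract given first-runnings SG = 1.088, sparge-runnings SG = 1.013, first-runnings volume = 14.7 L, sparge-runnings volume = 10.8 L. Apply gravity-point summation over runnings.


total = Σ (SG_i − 1)·1000·V_i
first = (1.088 − 1)·1000·14.7 = 1293.6000
sparge = (1.013 − 1)·1000·10.8 = 140.4000
total = 1293.6000 + 140.4000

1434.0000 gravity·L


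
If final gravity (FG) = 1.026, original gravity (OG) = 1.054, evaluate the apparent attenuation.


AA = (OG − FG)/(OG − 1) · 100
AA = (1.054 − 1.026)/(1.054 − 1) · 100

51.8519 %


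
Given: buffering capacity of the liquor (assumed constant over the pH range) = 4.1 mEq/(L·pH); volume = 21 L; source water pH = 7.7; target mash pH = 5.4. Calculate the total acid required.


acid = buffering capacity · (pH_source − pH_target) · V
acid = 4.1 · (7.7 − 5.4) · 21

198.0300 mEq


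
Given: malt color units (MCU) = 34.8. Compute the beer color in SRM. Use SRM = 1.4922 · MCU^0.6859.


SRM = 1.4922 · 34.8^0.6859

17.0293 SRM


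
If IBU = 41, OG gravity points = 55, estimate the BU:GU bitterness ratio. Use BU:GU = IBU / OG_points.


BU:GU = 41 / 55

0.7455


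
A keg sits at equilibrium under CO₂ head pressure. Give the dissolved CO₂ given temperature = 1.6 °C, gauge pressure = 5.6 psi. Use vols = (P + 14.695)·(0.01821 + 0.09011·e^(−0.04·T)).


vols = (5.6 + 14.695)·(0.01821 + 0.09011·e^(−0.04·1.6))

2.0850 volumes


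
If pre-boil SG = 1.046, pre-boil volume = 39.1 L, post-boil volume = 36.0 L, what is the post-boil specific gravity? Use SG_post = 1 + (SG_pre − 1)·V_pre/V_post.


pts_pre = (1.046 − 1)·1000 = 46.0000
pts_post = 46.0000·39.1/36.0 = 49.9611
SG_post = 1 + 49.9611/1000

1.0500


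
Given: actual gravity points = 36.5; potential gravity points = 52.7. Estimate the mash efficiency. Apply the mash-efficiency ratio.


efficiency = actual / potential × 100
efficiency = 36.5 / 52.7 × 100

69.2600 %
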